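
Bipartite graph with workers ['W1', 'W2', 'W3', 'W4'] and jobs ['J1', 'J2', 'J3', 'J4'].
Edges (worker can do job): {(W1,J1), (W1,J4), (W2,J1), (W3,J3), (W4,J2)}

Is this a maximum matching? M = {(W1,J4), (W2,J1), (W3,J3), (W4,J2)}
Yes, size 4 is maximum

Proposed matching has size 4.
Maximum matching size for this graph: 4.

This is a maximum matching.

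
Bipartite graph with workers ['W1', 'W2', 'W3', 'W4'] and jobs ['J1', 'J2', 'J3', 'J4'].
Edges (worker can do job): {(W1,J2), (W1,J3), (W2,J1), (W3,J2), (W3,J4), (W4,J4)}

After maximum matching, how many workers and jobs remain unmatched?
Unmatched: 0 workers, 0 jobs

Maximum matching size: 4
Workers: 4 total, 4 matched, 0 unmatched
Jobs: 4 total, 4 matched, 0 unmatched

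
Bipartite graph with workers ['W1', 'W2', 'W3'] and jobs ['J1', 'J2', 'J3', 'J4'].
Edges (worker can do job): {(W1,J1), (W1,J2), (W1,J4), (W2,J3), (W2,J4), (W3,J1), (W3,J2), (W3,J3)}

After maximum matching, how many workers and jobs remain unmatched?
Unmatched: 0 workers, 1 jobs

Maximum matching size: 3
Workers: 3 total, 3 matched, 0 unmatched
Jobs: 4 total, 3 matched, 1 unmatched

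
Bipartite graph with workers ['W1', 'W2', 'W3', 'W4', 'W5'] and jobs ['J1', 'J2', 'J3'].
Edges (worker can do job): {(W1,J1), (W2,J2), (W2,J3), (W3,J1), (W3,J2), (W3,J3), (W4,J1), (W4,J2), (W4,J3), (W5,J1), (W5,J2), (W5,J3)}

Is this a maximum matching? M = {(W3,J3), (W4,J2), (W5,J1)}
Yes, size 3 is maximum

Proposed matching has size 3.
Maximum matching size for this graph: 3.

This is a maximum matching.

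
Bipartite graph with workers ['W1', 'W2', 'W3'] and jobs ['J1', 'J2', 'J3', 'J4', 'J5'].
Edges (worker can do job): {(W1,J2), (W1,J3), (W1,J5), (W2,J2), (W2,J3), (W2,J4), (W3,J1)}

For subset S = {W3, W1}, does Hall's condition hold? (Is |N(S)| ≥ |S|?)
Yes: |N(S)| = 4, |S| = 2

Subset S = {W3, W1}
Neighbors N(S) = {J1, J2, J3, J5}

|N(S)| = 4, |S| = 2
Hall's condition: |N(S)| ≥ |S| is satisfied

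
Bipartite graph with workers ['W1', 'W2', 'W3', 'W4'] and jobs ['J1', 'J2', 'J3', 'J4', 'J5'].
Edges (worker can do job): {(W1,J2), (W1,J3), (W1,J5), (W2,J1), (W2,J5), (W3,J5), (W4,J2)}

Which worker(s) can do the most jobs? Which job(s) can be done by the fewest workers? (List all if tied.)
Most versatile: W1 (3 jobs); Least covered: J4 (0 workers)

Worker degrees (jobs they can do): W1:3, W2:2, W3:1, W4:1
Job degrees (workers who can do it): J1:1, J2:2, J3:1, J4:0, J5:3

Maximum worker degree is 3, achieved by: W1
Minimum job degree is 0, achieved by: J4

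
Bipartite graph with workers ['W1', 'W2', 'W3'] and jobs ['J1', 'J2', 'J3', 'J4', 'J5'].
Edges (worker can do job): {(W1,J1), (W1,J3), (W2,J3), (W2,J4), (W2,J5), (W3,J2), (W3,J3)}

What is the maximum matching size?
Maximum matching size = 3

Maximum matching: {(W1,J1), (W2,J4), (W3,J3)}
Size: 3

This assigns 3 workers to 3 distinct jobs.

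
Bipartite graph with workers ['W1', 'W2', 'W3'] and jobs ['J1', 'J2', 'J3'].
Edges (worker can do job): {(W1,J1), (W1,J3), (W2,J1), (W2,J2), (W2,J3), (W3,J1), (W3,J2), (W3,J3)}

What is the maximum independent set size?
Maximum independent set = 3

By König's theorem:
- Min vertex cover = Max matching = 3
- Max independent set = Total vertices - Min vertex cover
- Max independent set = 6 - 3 = 3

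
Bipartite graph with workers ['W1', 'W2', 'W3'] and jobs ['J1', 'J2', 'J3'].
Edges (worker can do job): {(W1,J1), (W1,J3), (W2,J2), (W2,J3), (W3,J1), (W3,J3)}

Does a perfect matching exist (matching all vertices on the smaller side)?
Yes, perfect matching exists (size 3)

Perfect matching: {(W1,J3), (W2,J2), (W3,J1)}
All 3 vertices on the smaller side are matched.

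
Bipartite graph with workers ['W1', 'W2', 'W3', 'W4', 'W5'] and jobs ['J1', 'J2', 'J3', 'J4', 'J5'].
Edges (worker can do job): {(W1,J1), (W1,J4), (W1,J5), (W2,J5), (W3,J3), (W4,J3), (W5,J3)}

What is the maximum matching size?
Maximum matching size = 3

Maximum matching: {(W1,J4), (W2,J5), (W3,J3)}
Size: 3

This assigns 3 workers to 3 distinct jobs.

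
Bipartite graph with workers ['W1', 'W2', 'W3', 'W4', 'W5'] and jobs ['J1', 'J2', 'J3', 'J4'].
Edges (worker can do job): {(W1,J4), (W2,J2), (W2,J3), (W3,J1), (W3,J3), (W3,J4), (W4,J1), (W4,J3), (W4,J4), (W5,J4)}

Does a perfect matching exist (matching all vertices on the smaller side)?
Yes, perfect matching exists (size 4)

Perfect matching: {(W2,J2), (W3,J3), (W4,J1), (W5,J4)}
All 4 vertices on the smaller side are matched.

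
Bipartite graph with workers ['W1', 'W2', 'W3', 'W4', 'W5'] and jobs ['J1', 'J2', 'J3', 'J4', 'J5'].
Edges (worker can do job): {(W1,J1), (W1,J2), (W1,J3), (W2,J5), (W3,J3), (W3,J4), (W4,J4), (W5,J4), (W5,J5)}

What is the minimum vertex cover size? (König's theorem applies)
Minimum vertex cover size = 4

By König's theorem: in bipartite graphs,
min vertex cover = max matching = 4

Maximum matching has size 4, so minimum vertex cover also has size 4.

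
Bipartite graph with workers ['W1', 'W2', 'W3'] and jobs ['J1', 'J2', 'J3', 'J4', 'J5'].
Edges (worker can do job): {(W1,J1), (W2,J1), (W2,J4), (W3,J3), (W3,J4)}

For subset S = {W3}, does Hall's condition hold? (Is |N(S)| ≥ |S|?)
Yes: |N(S)| = 2, |S| = 1

Subset S = {W3}
Neighbors N(S) = {J3, J4}

|N(S)| = 2, |S| = 1
Hall's condition: |N(S)| ≥ |S| is satisfied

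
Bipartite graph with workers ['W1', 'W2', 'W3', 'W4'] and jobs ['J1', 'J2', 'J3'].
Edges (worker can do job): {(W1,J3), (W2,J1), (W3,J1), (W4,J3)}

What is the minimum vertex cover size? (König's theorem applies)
Minimum vertex cover size = 2

By König's theorem: in bipartite graphs,
min vertex cover = max matching = 2

Maximum matching has size 2, so minimum vertex cover also has size 2.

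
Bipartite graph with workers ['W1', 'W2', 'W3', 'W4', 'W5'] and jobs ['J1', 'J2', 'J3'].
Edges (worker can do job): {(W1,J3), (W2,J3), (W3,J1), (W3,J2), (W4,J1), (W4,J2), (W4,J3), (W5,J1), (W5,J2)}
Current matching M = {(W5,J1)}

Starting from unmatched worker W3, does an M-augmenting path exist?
Yes: W3 → J2

An M-augmenting path alternates non-matching / matching edges, starting and ending at unmatched vertices.
Path: W3 → J2
(J2 is unmatched in M, so the path is augmenting.)
Flipping edges along this path would increase |M| from 1 to 2.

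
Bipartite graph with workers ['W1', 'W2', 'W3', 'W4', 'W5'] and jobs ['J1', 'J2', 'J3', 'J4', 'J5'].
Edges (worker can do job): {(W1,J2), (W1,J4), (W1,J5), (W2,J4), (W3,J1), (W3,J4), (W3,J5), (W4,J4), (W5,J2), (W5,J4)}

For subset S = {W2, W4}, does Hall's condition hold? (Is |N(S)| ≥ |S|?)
No: |N(S)| = 1, |S| = 2

Subset S = {W2, W4}
Neighbors N(S) = {J4}

|N(S)| = 1, |S| = 2
Hall's condition: |N(S)| ≥ |S| is NOT satisfied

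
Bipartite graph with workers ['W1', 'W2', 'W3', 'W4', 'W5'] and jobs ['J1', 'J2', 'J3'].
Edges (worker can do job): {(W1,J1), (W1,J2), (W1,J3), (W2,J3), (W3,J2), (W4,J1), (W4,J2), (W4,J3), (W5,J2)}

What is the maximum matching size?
Maximum matching size = 3

Maximum matching: {(W1,J3), (W3,J2), (W4,J1)}
Size: 3

This assigns 3 workers to 3 distinct jobs.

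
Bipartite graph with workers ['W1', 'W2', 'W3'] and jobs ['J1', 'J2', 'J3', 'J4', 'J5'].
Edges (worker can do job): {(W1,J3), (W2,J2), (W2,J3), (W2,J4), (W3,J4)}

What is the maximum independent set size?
Maximum independent set = 5

By König's theorem:
- Min vertex cover = Max matching = 3
- Max independent set = Total vertices - Min vertex cover
- Max independent set = 8 - 3 = 5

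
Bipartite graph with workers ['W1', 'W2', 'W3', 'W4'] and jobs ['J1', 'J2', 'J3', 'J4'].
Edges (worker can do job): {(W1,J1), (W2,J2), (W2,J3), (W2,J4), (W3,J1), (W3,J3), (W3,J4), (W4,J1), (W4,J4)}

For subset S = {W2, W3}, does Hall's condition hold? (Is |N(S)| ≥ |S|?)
Yes: |N(S)| = 4, |S| = 2

Subset S = {W2, W3}
Neighbors N(S) = {J1, J2, J3, J4}

|N(S)| = 4, |S| = 2
Hall's condition: |N(S)| ≥ |S| is satisfied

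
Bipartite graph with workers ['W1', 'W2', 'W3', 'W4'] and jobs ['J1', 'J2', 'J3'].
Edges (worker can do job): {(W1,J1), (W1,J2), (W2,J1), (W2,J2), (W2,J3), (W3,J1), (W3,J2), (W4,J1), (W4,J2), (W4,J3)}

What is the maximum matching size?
Maximum matching size = 3

Maximum matching: {(W2,J3), (W3,J1), (W4,J2)}
Size: 3

This assigns 3 workers to 3 distinct jobs.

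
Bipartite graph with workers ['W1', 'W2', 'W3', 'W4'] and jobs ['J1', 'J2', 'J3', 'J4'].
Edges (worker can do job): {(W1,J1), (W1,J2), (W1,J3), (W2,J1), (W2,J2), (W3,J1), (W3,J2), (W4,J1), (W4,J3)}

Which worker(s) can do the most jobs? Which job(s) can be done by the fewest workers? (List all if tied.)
Most versatile: W1 (3 jobs); Least covered: J4 (0 workers)

Worker degrees (jobs they can do): W1:3, W2:2, W3:2, W4:2
Job degrees (workers who can do it): J1:4, J2:3, J3:2, J4:0

Maximum worker degree is 3, achieved by: W1
Minimum job degree is 0, achieved by: J4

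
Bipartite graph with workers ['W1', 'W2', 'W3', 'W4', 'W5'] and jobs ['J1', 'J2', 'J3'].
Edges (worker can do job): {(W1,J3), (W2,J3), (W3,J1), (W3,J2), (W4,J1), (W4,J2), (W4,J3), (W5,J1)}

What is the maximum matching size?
Maximum matching size = 3

Maximum matching: {(W3,J2), (W4,J3), (W5,J1)}
Size: 3

This assigns 3 workers to 3 distinct jobs.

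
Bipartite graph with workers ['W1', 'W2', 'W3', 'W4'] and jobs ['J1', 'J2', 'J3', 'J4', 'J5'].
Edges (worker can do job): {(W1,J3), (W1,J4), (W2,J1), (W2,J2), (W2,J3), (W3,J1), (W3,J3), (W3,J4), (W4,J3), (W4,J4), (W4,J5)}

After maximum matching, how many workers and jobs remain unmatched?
Unmatched: 0 workers, 1 jobs

Maximum matching size: 4
Workers: 4 total, 4 matched, 0 unmatched
Jobs: 5 total, 4 matched, 1 unmatched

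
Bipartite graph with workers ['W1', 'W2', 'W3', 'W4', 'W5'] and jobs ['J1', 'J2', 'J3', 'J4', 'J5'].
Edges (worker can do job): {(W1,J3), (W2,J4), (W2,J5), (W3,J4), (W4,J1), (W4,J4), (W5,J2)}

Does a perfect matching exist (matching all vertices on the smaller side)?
Yes, perfect matching exists (size 5)

Perfect matching: {(W1,J3), (W2,J5), (W3,J4), (W4,J1), (W5,J2)}
All 5 vertices on the smaller side are matched.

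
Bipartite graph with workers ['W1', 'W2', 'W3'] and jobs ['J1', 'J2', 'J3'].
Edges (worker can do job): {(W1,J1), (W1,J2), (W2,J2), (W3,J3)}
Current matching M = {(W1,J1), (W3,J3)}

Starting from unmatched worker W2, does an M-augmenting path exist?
Yes: W2 → J2

An M-augmenting path alternates non-matching / matching edges, starting and ending at unmatched vertices.
Path: W2 → J2
(J2 is unmatched in M, so the path is augmenting.)
Flipping edges along this path would increase |M| from 2 to 3.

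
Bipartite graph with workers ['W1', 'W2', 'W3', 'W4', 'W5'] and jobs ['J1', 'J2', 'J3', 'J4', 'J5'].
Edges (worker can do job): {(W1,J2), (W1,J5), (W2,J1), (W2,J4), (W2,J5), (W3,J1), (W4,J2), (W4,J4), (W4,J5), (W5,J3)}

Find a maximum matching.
Matching: {(W1,J5), (W2,J4), (W3,J1), (W4,J2), (W5,J3)}

Maximum matching (size 5):
  W1 → J5
  W2 → J4
  W3 → J1
  W4 → J2
  W5 → J3

Each worker is assigned to at most one job, and each job to at most one worker.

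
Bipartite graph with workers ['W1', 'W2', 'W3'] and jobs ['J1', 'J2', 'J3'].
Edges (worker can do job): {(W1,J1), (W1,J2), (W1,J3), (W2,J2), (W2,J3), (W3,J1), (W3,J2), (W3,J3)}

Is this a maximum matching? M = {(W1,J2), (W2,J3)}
No, size 2 is not maximum

Proposed matching has size 2.
Maximum matching size for this graph: 3.

This is NOT maximum - can be improved to size 3.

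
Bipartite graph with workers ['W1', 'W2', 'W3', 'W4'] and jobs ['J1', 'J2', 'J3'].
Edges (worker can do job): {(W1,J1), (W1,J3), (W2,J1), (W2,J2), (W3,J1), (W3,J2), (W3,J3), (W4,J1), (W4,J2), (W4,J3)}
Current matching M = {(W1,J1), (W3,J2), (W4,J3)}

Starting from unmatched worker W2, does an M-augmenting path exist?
No augmenting path from W2

Alternating search from W2 reaches jobs: {J1, J2, J3}.
Every reachable job is already matched in M, and following those matched edges back to workers exposes no further unvisited jobs.
No M-augmenting path from W2 exists.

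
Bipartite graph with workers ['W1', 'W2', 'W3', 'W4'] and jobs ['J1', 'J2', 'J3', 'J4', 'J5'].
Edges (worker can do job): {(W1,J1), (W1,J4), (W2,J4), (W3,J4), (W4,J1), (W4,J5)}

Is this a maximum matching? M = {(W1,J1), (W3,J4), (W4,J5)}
Yes, size 3 is maximum

Proposed matching has size 3.
Maximum matching size for this graph: 3.

This is a maximum matching.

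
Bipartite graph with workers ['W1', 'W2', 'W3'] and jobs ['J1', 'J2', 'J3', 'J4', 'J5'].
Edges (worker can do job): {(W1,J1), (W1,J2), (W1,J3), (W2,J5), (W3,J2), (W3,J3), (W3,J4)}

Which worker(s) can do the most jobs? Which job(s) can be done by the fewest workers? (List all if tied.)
Most versatile: W1, W3 (3 jobs); Least covered: J1, J4, J5 (1 workers)

Worker degrees (jobs they can do): W1:3, W2:1, W3:3
Job degrees (workers who can do it): J1:1, J2:2, J3:2, J4:1, J5:1

Maximum worker degree is 3, achieved by: W1, W3
Minimum job degree is 1, achieved by: J1, J4, J5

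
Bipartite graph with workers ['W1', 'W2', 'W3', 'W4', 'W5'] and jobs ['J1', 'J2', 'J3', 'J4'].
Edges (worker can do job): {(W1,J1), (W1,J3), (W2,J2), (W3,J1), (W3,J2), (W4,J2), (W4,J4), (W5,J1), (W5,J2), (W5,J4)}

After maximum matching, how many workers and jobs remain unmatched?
Unmatched: 1 workers, 0 jobs

Maximum matching size: 4
Workers: 5 total, 4 matched, 1 unmatched
Jobs: 4 total, 4 matched, 0 unmatched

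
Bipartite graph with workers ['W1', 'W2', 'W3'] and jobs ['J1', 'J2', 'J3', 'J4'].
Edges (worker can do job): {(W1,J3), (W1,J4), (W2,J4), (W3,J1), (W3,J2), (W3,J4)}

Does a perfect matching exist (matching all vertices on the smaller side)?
Yes, perfect matching exists (size 3)

Perfect matching: {(W1,J3), (W2,J4), (W3,J1)}
All 3 vertices on the smaller side are matched.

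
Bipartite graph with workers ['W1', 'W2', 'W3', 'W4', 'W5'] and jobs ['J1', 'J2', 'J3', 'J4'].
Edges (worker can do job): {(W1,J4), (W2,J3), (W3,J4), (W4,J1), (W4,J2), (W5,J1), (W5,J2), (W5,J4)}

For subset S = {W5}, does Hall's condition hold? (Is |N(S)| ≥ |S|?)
Yes: |N(S)| = 3, |S| = 1

Subset S = {W5}
Neighbors N(S) = {J1, J2, J4}

|N(S)| = 3, |S| = 1
Hall's condition: |N(S)| ≥ |S| is satisfied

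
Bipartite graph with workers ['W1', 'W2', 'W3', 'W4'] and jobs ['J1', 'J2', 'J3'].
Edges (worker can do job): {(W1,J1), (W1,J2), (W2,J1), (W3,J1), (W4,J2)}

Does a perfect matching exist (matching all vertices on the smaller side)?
No, maximum matching has size 2 < 3

Maximum matching has size 2, need 3 for perfect matching.
Unmatched workers: ['W1', 'W2']
Unmatched jobs: ['J3']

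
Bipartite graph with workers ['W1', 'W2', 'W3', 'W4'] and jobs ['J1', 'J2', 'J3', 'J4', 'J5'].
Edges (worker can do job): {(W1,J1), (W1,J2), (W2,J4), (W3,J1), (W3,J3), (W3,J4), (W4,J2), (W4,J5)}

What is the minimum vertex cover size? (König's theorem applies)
Minimum vertex cover size = 4

By König's theorem: in bipartite graphs,
min vertex cover = max matching = 4

Maximum matching has size 4, so minimum vertex cover also has size 4.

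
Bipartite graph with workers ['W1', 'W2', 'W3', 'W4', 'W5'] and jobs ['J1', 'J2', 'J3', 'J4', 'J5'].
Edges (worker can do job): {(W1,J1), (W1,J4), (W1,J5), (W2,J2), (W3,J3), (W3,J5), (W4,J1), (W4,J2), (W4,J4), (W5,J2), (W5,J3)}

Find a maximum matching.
Matching: {(W1,J1), (W2,J2), (W3,J5), (W4,J4), (W5,J3)}

Maximum matching (size 5):
  W1 → J1
  W2 → J2
  W3 → J5
  W4 → J4
  W5 → J3

Each worker is assigned to at most one job, and each job to at most one worker.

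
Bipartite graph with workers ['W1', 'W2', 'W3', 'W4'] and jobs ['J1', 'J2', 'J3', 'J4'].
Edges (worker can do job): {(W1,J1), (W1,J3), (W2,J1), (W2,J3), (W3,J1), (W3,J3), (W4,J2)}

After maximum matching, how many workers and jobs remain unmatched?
Unmatched: 1 workers, 1 jobs

Maximum matching size: 3
Workers: 4 total, 3 matched, 1 unmatched
Jobs: 4 total, 3 matched, 1 unmatched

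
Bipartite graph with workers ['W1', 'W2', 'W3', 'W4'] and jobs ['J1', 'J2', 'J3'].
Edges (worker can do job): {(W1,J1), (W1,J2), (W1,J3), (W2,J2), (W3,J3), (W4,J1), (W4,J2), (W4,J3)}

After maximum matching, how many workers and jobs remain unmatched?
Unmatched: 1 workers, 0 jobs

Maximum matching size: 3
Workers: 4 total, 3 matched, 1 unmatched
Jobs: 3 total, 3 matched, 0 unmatched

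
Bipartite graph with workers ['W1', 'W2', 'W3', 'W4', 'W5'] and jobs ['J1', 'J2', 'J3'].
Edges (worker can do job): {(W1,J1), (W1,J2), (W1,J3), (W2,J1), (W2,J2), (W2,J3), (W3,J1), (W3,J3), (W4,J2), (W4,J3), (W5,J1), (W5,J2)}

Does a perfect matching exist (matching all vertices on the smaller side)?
Yes, perfect matching exists (size 3)

Perfect matching: {(W1,J1), (W3,J3), (W5,J2)}
All 3 vertices on the smaller side are matched.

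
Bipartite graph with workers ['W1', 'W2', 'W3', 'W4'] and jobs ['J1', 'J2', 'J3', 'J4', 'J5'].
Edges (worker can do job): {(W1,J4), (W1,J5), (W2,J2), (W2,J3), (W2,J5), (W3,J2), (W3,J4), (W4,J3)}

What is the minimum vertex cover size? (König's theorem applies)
Minimum vertex cover size = 4

By König's theorem: in bipartite graphs,
min vertex cover = max matching = 4

Maximum matching has size 4, so minimum vertex cover also has size 4.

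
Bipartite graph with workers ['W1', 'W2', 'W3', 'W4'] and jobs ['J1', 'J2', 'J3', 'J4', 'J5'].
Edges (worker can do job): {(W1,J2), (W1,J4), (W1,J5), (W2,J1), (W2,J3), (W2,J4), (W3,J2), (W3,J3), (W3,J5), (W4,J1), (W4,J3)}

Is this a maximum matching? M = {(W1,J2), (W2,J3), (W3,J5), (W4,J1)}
Yes, size 4 is maximum

Proposed matching has size 4.
Maximum matching size for this graph: 4.

This is a maximum matching.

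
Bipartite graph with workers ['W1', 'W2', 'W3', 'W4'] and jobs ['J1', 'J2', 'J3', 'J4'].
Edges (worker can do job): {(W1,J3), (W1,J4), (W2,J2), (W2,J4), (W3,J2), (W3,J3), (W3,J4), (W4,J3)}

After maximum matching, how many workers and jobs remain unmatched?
Unmatched: 1 workers, 1 jobs

Maximum matching size: 3
Workers: 4 total, 3 matched, 1 unmatched
Jobs: 4 total, 3 matched, 1 unmatched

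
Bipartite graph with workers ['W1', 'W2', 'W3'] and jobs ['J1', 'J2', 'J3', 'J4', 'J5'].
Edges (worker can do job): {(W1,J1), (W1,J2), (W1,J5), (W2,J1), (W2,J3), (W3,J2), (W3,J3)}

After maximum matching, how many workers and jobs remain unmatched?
Unmatched: 0 workers, 2 jobs

Maximum matching size: 3
Workers: 3 total, 3 matched, 0 unmatched
Jobs: 5 total, 3 matched, 2 unmatched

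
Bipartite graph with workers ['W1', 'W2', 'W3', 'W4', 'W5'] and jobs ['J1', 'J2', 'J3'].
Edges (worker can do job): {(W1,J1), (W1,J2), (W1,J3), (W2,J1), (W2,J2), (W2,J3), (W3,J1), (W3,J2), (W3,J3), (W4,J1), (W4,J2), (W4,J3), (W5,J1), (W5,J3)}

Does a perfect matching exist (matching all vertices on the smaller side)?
Yes, perfect matching exists (size 3)

Perfect matching: {(W3,J3), (W4,J2), (W5,J1)}
All 3 vertices on the smaller side are matched.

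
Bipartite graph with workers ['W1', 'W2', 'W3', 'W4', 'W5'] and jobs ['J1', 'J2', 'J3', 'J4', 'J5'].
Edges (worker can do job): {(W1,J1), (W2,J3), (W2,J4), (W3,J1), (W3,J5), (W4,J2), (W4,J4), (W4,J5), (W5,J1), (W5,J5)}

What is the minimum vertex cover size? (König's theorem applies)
Minimum vertex cover size = 4

By König's theorem: in bipartite graphs,
min vertex cover = max matching = 4

Maximum matching has size 4, so minimum vertex cover also has size 4.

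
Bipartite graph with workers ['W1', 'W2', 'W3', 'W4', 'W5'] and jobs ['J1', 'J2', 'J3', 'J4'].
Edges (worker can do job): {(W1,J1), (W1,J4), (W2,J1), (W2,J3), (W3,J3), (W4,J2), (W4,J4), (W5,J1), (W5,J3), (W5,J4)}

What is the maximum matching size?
Maximum matching size = 4

Maximum matching: {(W1,J4), (W3,J3), (W4,J2), (W5,J1)}
Size: 4

This assigns 4 workers to 4 distinct jobs.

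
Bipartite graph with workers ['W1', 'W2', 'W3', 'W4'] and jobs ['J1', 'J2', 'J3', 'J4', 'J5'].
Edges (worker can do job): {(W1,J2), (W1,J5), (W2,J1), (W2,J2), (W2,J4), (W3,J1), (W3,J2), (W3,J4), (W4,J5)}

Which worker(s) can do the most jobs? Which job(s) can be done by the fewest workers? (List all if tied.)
Most versatile: W2, W3 (3 jobs); Least covered: J3 (0 workers)

Worker degrees (jobs they can do): W1:2, W2:3, W3:3, W4:1
Job degrees (workers who can do it): J1:2, J2:3, J3:0, J4:2, J5:2

Maximum worker degree is 3, achieved by: W2, W3
Minimum job degree is 0, achieved by: J3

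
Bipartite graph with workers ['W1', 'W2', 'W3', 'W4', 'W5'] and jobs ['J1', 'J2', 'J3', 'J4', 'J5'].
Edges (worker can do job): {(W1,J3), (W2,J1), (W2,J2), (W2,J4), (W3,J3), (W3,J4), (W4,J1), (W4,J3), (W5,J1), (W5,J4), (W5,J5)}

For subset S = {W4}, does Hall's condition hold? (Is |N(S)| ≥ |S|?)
Yes: |N(S)| = 2, |S| = 1

Subset S = {W4}
Neighbors N(S) = {J1, J3}

|N(S)| = 2, |S| = 1
Hall's condition: |N(S)| ≥ |S| is satisfied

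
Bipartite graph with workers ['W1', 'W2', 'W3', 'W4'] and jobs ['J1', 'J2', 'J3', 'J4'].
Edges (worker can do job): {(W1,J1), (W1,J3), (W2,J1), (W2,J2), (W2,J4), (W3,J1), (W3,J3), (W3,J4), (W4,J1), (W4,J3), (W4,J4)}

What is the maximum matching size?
Maximum matching size = 4

Maximum matching: {(W1,J3), (W2,J2), (W3,J1), (W4,J4)}
Size: 4

This assigns 4 workers to 4 distinct jobs.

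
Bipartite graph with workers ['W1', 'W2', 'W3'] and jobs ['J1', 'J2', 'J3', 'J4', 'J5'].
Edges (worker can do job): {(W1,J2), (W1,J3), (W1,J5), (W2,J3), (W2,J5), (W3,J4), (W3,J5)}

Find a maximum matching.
Matching: {(W1,J3), (W2,J5), (W3,J4)}

Maximum matching (size 3):
  W1 → J3
  W2 → J5
  W3 → J4

Each worker is assigned to at most one job, and each job to at most one worker.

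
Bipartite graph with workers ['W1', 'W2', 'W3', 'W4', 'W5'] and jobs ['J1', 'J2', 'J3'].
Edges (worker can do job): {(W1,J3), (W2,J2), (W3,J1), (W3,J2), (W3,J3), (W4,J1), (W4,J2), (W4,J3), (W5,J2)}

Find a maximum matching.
Matching: {(W3,J3), (W4,J1), (W5,J2)}

Maximum matching (size 3):
  W3 → J3
  W4 → J1
  W5 → J2

Each worker is assigned to at most one job, and each job to at most one worker.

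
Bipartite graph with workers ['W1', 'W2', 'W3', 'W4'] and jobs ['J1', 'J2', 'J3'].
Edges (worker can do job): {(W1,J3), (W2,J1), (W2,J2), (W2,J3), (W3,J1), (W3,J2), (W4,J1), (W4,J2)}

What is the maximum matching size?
Maximum matching size = 3

Maximum matching: {(W1,J3), (W3,J1), (W4,J2)}
Size: 3

This assigns 3 workers to 3 distinct jobs.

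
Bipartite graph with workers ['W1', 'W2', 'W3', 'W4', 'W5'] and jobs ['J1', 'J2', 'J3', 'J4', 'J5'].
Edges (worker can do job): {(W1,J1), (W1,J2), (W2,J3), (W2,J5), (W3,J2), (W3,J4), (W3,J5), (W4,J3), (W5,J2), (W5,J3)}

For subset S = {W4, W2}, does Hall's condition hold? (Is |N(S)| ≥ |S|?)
Yes: |N(S)| = 2, |S| = 2

Subset S = {W4, W2}
Neighbors N(S) = {J3, J5}

|N(S)| = 2, |S| = 2
Hall's condition: |N(S)| ≥ |S| is satisfied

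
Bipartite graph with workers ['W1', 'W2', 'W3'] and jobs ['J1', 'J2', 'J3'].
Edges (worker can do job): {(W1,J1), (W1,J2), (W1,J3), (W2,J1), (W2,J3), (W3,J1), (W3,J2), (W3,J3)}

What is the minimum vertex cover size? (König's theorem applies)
Minimum vertex cover size = 3

By König's theorem: in bipartite graphs,
min vertex cover = max matching = 3

Maximum matching has size 3, so minimum vertex cover also has size 3.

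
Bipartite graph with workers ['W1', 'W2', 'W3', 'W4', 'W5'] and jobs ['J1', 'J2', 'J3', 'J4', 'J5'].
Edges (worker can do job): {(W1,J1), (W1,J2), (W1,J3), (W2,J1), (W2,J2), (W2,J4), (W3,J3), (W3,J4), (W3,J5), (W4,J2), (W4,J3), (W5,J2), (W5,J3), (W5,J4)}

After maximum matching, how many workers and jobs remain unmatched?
Unmatched: 0 workers, 0 jobs

Maximum matching size: 5
Workers: 5 total, 5 matched, 0 unmatched
Jobs: 5 total, 5 matched, 0 unmatched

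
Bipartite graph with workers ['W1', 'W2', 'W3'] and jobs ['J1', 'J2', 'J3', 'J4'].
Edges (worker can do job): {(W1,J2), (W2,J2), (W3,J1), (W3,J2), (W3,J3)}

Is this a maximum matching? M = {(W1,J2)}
No, size 1 is not maximum

Proposed matching has size 1.
Maximum matching size for this graph: 2.

This is NOT maximum - can be improved to size 2.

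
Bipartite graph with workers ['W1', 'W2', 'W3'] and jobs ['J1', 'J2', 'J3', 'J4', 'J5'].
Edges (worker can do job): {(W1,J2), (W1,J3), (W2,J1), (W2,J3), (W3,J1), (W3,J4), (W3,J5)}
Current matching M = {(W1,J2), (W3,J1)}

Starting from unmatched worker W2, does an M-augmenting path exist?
Yes: W2 → J3

An M-augmenting path alternates non-matching / matching edges, starting and ending at unmatched vertices.
Path: W2 → J3
(J3 is unmatched in M, so the path is augmenting.)
Flipping edges along this path would increase |M| from 2 to 3.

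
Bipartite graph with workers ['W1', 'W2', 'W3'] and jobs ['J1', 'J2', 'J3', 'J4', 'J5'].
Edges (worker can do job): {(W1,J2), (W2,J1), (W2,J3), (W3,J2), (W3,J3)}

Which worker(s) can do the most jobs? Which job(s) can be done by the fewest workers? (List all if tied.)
Most versatile: W2, W3 (2 jobs); Least covered: J4, J5 (0 workers)

Worker degrees (jobs they can do): W1:1, W2:2, W3:2
Job degrees (workers who can do it): J1:1, J2:2, J3:2, J4:0, J5:0

Maximum worker degree is 2, achieved by: W2, W3
Minimum job degree is 0, achieved by: J4, J5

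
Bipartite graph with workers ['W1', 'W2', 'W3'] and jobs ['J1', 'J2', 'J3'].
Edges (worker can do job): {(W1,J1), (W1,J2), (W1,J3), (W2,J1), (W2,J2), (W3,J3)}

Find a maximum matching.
Matching: {(W1,J1), (W2,J2), (W3,J3)}

Maximum matching (size 3):
  W1 → J1
  W2 → J2
  W3 → J3

Each worker is assigned to at most one job, and each job to at most one worker.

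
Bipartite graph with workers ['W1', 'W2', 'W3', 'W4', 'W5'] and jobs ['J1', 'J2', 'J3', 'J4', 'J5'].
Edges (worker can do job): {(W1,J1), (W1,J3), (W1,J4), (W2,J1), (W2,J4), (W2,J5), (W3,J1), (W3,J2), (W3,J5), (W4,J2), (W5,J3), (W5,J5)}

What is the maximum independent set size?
Maximum independent set = 5

By König's theorem:
- Min vertex cover = Max matching = 5
- Max independent set = Total vertices - Min vertex cover
- Max independent set = 10 - 5 = 5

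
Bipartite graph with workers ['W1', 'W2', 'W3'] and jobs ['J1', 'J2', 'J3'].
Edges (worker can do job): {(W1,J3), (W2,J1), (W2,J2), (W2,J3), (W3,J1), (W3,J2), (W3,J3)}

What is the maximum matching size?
Maximum matching size = 3

Maximum matching: {(W1,J3), (W2,J1), (W3,J2)}
Size: 3

This assigns 3 workers to 3 distinct jobs.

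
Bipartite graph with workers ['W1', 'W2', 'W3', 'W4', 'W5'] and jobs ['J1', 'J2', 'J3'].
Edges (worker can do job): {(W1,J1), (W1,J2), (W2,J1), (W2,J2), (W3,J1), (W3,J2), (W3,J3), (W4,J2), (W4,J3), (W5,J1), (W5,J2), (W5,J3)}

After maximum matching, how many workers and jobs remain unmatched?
Unmatched: 2 workers, 0 jobs

Maximum matching size: 3
Workers: 5 total, 3 matched, 2 unmatched
Jobs: 3 total, 3 matched, 0 unmatched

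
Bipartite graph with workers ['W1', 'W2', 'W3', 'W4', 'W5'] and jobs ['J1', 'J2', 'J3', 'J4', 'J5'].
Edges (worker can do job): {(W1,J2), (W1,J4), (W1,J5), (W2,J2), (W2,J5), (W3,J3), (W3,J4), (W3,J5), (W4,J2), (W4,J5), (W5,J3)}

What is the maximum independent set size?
Maximum independent set = 6

By König's theorem:
- Min vertex cover = Max matching = 4
- Max independent set = Total vertices - Min vertex cover
- Max independent set = 10 - 4 = 6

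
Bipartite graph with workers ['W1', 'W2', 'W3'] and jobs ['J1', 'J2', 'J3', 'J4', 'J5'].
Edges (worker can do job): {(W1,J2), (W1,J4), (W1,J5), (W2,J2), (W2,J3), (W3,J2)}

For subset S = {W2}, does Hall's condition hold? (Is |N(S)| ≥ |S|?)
Yes: |N(S)| = 2, |S| = 1

Subset S = {W2}
Neighbors N(S) = {J2, J3}

|N(S)| = 2, |S| = 1
Hall's condition: |N(S)| ≥ |S| is satisfied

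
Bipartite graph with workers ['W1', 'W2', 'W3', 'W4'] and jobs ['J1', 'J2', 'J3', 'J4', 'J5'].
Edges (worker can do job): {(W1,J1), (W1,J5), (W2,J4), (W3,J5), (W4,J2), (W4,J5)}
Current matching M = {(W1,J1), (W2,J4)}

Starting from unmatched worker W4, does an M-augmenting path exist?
Yes: W4 → J5

An M-augmenting path alternates non-matching / matching edges, starting and ending at unmatched vertices.
Path: W4 → J5
(J5 is unmatched in M, so the path is augmenting.)
Flipping edges along this path would increase |M| from 2 to 3.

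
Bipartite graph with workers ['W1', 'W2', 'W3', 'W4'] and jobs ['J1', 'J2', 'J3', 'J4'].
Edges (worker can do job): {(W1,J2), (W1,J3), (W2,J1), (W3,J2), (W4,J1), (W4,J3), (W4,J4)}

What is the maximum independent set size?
Maximum independent set = 4

By König's theorem:
- Min vertex cover = Max matching = 4
- Max independent set = Total vertices - Min vertex cover
- Max independent set = 8 - 4 = 4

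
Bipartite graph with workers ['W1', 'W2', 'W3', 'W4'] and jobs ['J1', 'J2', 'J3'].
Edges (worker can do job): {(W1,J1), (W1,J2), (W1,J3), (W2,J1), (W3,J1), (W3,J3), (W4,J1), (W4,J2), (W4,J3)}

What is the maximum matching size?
Maximum matching size = 3

Maximum matching: {(W1,J2), (W3,J3), (W4,J1)}
Size: 3

This assigns 3 workers to 3 distinct jobs.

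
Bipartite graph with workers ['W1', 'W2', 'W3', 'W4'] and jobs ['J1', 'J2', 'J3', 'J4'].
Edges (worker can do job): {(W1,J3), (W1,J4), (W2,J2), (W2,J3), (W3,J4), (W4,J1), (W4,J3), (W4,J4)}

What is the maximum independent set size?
Maximum independent set = 4

By König's theorem:
- Min vertex cover = Max matching = 4
- Max independent set = Total vertices - Min vertex cover
- Max independent set = 8 - 4 = 4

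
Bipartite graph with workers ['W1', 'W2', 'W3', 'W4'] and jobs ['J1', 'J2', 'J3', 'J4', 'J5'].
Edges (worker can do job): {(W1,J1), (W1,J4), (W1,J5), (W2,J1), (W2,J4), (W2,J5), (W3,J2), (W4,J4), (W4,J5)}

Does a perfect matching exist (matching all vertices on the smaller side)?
Yes, perfect matching exists (size 4)

Perfect matching: {(W1,J5), (W2,J1), (W3,J2), (W4,J4)}
All 4 vertices on the smaller side are matched.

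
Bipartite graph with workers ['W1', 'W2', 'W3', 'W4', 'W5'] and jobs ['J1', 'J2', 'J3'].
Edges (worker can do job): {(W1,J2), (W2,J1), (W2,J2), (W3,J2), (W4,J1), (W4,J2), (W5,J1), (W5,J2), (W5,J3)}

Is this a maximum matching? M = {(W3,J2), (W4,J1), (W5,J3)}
Yes, size 3 is maximum

Proposed matching has size 3.
Maximum matching size for this graph: 3.

This is a maximum matching.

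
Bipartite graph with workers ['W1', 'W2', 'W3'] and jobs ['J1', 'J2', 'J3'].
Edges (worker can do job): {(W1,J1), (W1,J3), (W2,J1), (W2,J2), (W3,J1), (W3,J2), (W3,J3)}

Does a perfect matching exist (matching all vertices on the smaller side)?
Yes, perfect matching exists (size 3)

Perfect matching: {(W1,J3), (W2,J2), (W3,J1)}
All 3 vertices on the smaller side are matched.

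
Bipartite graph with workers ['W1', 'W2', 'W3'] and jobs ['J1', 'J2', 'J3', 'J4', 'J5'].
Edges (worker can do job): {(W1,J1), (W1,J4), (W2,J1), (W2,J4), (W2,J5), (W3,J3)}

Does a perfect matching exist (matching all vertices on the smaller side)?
Yes, perfect matching exists (size 3)

Perfect matching: {(W1,J4), (W2,J1), (W3,J3)}
All 3 vertices on the smaller side are matched.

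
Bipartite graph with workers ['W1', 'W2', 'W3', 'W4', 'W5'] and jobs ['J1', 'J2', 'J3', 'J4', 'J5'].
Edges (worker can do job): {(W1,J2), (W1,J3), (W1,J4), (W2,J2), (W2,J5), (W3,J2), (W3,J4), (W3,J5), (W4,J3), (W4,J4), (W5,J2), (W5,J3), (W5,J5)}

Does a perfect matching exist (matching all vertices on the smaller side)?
No, maximum matching has size 4 < 5

Maximum matching has size 4, need 5 for perfect matching.
Unmatched workers: ['W1']
Unmatched jobs: ['J1']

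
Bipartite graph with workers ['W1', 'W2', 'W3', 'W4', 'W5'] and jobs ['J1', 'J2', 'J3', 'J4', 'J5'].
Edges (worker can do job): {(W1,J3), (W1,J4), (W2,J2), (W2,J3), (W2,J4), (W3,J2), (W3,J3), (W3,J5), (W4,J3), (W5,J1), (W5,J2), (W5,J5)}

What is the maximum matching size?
Maximum matching size = 5

Maximum matching: {(W1,J4), (W2,J2), (W3,J5), (W4,J3), (W5,J1)}
Size: 5

This assigns 5 workers to 5 distinct jobs.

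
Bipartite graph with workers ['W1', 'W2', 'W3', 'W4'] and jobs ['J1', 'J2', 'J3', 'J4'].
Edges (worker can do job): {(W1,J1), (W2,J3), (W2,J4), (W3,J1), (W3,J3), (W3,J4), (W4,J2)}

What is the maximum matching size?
Maximum matching size = 4

Maximum matching: {(W1,J1), (W2,J4), (W3,J3), (W4,J2)}
Size: 4

This assigns 4 workers to 4 distinct jobs.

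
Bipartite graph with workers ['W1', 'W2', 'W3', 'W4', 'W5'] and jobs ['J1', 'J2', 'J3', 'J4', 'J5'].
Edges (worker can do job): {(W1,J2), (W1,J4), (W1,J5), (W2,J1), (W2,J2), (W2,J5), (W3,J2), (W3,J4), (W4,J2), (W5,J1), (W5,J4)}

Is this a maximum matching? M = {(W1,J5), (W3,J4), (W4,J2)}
No, size 3 is not maximum

Proposed matching has size 3.
Maximum matching size for this graph: 4.

This is NOT maximum - can be improved to size 4.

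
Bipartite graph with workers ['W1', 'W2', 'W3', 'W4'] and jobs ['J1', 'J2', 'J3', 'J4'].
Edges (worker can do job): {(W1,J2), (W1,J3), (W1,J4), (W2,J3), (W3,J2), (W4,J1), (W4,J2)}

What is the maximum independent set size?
Maximum independent set = 4

By König's theorem:
- Min vertex cover = Max matching = 4
- Max independent set = Total vertices - Min vertex cover
- Max independent set = 8 - 4 = 4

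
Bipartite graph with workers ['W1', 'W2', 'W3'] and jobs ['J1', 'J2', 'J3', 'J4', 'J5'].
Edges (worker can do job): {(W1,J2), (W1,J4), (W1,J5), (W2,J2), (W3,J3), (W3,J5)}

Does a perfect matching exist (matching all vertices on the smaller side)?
Yes, perfect matching exists (size 3)

Perfect matching: {(W1,J4), (W2,J2), (W3,J5)}
All 3 vertices on the smaller side are matched.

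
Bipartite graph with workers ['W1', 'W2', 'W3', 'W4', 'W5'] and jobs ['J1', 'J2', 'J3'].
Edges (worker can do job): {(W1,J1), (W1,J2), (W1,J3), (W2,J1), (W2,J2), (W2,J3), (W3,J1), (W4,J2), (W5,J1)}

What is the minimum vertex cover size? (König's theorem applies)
Minimum vertex cover size = 3

By König's theorem: in bipartite graphs,
min vertex cover = max matching = 3

Maximum matching has size 3, so minimum vertex cover also has size 3.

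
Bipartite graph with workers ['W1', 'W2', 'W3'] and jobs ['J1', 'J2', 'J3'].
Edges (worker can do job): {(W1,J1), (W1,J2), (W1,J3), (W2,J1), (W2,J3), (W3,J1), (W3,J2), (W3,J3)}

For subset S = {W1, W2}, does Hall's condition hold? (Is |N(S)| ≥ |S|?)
Yes: |N(S)| = 3, |S| = 2

Subset S = {W1, W2}
Neighbors N(S) = {J1, J2, J3}

|N(S)| = 3, |S| = 2
Hall's condition: |N(S)| ≥ |S| is satisfied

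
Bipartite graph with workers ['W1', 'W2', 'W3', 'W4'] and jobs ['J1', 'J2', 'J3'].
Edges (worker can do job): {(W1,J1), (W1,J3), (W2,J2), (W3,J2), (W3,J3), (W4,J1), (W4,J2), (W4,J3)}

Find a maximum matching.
Matching: {(W2,J2), (W3,J3), (W4,J1)}

Maximum matching (size 3):
  W2 → J2
  W3 → J3
  W4 → J1

Each worker is assigned to at most one job, and each job to at most one worker.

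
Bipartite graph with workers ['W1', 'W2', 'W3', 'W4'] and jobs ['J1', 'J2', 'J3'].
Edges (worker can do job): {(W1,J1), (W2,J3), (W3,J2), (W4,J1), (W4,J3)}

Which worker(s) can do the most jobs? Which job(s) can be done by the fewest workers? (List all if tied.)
Most versatile: W4 (2 jobs); Least covered: J2 (1 workers)

Worker degrees (jobs they can do): W1:1, W2:1, W3:1, W4:2
Job degrees (workers who can do it): J1:2, J2:1, J3:2

Maximum worker degree is 2, achieved by: W4
Minimum job degree is 1, achieved by: J2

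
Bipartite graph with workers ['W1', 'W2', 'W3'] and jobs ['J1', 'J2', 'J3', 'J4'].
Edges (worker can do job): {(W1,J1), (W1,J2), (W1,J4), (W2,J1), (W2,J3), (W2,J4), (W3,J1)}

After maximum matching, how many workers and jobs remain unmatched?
Unmatched: 0 workers, 1 jobs

Maximum matching size: 3
Workers: 3 total, 3 matched, 0 unmatched
Jobs: 4 total, 3 matched, 1 unmatched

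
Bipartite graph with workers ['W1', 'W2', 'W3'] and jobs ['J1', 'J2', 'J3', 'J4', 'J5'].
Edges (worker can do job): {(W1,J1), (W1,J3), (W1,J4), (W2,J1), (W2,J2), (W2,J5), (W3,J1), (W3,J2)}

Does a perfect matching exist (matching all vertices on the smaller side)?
Yes, perfect matching exists (size 3)

Perfect matching: {(W1,J3), (W2,J2), (W3,J1)}
All 3 vertices on the smaller side are matched.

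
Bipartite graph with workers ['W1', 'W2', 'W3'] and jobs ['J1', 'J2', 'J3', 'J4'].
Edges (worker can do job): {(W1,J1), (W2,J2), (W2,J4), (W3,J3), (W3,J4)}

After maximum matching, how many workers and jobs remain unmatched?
Unmatched: 0 workers, 1 jobs

Maximum matching size: 3
Workers: 3 total, 3 matched, 0 unmatched
Jobs: 4 total, 3 matched, 1 unmatched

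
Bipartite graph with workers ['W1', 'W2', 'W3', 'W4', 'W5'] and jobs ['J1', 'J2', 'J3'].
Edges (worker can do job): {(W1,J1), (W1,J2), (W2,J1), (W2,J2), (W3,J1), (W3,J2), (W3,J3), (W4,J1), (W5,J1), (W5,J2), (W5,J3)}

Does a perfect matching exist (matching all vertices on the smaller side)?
Yes, perfect matching exists (size 3)

Perfect matching: {(W3,J2), (W4,J1), (W5,J3)}
All 3 vertices on the smaller side are matched.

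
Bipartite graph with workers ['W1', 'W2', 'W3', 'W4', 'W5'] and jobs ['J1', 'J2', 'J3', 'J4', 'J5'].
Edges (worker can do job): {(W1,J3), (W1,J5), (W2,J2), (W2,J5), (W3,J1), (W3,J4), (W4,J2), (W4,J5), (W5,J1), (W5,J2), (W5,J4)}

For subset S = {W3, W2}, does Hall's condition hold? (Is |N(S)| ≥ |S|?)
Yes: |N(S)| = 4, |S| = 2

Subset S = {W3, W2}
Neighbors N(S) = {J1, J2, J4, J5}

|N(S)| = 4, |S| = 2
Hall's condition: |N(S)| ≥ |S| is satisfied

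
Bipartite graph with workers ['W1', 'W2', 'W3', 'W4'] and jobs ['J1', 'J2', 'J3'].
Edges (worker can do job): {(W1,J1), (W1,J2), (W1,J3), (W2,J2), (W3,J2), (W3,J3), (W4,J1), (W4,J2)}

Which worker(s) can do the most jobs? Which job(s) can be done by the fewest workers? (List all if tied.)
Most versatile: W1 (3 jobs); Least covered: J1, J3 (2 workers)

Worker degrees (jobs they can do): W1:3, W2:1, W3:2, W4:2
Job degrees (workers who can do it): J1:2, J2:4, J3:2

Maximum worker degree is 3, achieved by: W1
Minimum job degree is 2, achieved by: J1, J3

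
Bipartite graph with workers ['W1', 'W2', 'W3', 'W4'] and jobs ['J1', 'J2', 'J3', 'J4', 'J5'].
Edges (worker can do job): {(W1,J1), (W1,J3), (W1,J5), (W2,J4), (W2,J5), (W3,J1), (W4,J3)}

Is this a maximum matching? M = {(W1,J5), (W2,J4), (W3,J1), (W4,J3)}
Yes, size 4 is maximum

Proposed matching has size 4.
Maximum matching size for this graph: 4.

This is a maximum matching.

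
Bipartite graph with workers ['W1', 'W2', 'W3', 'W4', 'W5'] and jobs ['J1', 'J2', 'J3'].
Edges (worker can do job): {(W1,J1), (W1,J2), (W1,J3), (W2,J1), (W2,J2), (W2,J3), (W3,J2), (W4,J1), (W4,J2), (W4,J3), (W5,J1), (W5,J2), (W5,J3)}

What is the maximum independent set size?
Maximum independent set = 5

By König's theorem:
- Min vertex cover = Max matching = 3
- Max independent set = Total vertices - Min vertex cover
- Max independent set = 8 - 3 = 5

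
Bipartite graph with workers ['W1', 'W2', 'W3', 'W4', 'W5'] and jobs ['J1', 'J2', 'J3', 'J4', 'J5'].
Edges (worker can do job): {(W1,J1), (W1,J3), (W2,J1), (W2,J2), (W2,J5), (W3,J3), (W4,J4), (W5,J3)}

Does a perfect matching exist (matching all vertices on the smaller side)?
No, maximum matching has size 4 < 5

Maximum matching has size 4, need 5 for perfect matching.
Unmatched workers: ['W5']
Unmatched jobs: ['J2']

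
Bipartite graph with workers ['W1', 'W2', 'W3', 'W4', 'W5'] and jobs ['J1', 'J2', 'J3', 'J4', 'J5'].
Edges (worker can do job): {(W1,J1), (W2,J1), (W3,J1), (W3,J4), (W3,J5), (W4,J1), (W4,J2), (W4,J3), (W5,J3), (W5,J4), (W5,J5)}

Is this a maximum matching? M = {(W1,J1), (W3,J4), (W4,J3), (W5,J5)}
Yes, size 4 is maximum

Proposed matching has size 4.
Maximum matching size for this graph: 4.

This is a maximum matching.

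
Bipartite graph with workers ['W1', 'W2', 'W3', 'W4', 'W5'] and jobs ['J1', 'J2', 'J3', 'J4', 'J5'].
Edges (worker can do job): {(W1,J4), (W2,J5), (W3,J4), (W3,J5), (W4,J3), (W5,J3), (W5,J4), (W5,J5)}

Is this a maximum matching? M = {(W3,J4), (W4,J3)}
No, size 2 is not maximum

Proposed matching has size 2.
Maximum matching size for this graph: 3.

This is NOT maximum - can be improved to size 3.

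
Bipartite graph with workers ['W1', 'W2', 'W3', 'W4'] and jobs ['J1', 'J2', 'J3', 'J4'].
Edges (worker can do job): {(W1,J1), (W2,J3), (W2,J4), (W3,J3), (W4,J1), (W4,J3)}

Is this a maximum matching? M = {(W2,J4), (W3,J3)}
No, size 2 is not maximum

Proposed matching has size 2.
Maximum matching size for this graph: 3.

This is NOT maximum - can be improved to size 3.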